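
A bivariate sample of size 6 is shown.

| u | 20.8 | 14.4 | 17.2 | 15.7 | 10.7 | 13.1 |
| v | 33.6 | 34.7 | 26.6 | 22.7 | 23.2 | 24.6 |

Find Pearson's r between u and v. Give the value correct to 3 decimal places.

0.538

n = 6, Σu = 91.9, Σv = 165.4, Σu² = 1468.43, Σv² = 4699.3, Σuv = 2582.97
nΣuv − ΣuΣv = 15497.82 − 15200.26 = 297.56
nΣu² − (Σu)² = 8810.58 − 8445.61 = 364.97; nΣv² − (Σv)² = 28195.8 − 27357.16 = 838.64
r = 297.56 / √(364.97 × 838.64) = 297.56 / 553.2436 ≈ 0.538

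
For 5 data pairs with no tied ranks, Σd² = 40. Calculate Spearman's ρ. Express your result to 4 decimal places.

-1.0000

ρ = 1 − 6Σd² / [n(n²−1)] = 1 − 6×40 / (5×24)
  = 1 − 240/120 = 1 − 2.00000 ≈ -1.0000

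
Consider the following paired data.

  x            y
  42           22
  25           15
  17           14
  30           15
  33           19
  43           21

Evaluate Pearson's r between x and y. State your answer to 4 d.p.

0.9315

n = 6, Σx = 190, Σy = 106, Σx² = 6516, Σy² = 1932, Σxy = 3517
nΣxy − ΣxΣy = 21102 − 20140 = 962
nΣx² − (Σx)² = 39096 − 36100 = 2996; nΣy² − (Σy)² = 11592 − 11236 = 356
r = 962 / √(2996 × 356) = 962 / 1032.7517 ≈ 0.9315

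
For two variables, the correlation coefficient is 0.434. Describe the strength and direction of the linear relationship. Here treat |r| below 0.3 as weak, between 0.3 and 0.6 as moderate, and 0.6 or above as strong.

moderate positive

r = 0.434 > 0 so the relationship is positive.
|r| = 0.434, which falls in the moderate range.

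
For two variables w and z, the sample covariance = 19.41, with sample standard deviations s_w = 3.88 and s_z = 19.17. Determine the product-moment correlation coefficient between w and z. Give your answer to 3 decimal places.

0.261

r = Cov(w,z) / (s_w · s_z) = 19.41 / (3.88 × 19.17)
  = 19.41 / 74.3796 ≈ 0.261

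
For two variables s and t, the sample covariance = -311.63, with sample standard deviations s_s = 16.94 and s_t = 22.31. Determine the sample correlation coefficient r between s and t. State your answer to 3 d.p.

-0.825

r = Cov(s,t) / (s_s · s_t) = -311.63 / (16.94 × 22.31)
  = -311.63 / 377.9314 ≈ -0.825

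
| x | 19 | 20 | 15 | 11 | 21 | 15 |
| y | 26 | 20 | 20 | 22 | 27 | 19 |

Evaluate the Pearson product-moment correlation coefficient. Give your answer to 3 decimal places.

n = 6, Σx = 101, Σy = 134, Σx² = 1773, Σy² = 3050, Σxy = 2288
nΣxy − ΣxΣy = 13728 − 13534 = 194
nΣx² − (Σx)² = 10638 − 10201 = 437; nΣy² − (Σy)² = 18300 − 17956 = 344
r = 194 / √(437 × 344) = 194 / 387.7215 ≈ 0.500

0.500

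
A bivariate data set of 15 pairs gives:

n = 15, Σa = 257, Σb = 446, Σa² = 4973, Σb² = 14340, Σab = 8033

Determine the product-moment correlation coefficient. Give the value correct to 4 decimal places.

0.4994

r = (nΣab − ΣaΣb) / √[(nΣa² − (Σa)²)(nΣb² − (Σb)²)]
Numerator: 15×8033 − 257×446 = 5873
Denominator: √[(74595 − 66049)(215100 − 198916)] = √[8546 × 16184] = 11760.4619
r = 5873 / 11760.4619 ≈ 0.4994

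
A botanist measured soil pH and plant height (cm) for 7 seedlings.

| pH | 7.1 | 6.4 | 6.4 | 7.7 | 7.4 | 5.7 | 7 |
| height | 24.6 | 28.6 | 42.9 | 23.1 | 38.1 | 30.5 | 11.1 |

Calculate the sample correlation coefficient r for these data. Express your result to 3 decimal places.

n = 7, Σx = 47.7, Σy = 198.9, Σx² = 327.87, Σy² = 6302.21, Σxy = 1343.62
nΣxy − ΣxΣy = 9405.34 − 9487.53 = -82.19
nΣx² − (Σx)² = 2295.09 − 2275.29 = 19.8; nΣy² − (Σy)² = 44115.47 − 39561.21 = 4554.26
r = -82.19 / √(19.8 × 4554.26) = -82.19 / 300.2904 ≈ -0.274

-0.274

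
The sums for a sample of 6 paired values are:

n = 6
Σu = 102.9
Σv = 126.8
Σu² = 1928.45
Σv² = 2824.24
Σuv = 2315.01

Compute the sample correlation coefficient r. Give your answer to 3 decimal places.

r = (nΣuv − ΣuΣv) / √[(nΣu² − (Σu)²)(nΣv² − (Σv)²)]
Numerator: 6×2315.01 − 102.9×126.8 = 842.34
Denominator: √[(11570.7 − 10588.41)(16945.44 − 16078.24)] = √[982.29 × 867.2] = 922.9528
r = 842.34 / 922.9528 ≈ 0.913

0.913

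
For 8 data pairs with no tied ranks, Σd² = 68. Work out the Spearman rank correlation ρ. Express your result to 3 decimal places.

ρ = 1 − 6Σd² / [n(n²−1)] = 1 − 6×68 / (8×63)
  = 1 − 408/504 = 1 − 0.8095 ≈ 0.190

0.190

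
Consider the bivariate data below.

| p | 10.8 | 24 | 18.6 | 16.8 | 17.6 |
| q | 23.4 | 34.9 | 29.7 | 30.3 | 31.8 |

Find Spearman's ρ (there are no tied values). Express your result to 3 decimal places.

Rank p: 1, 5, 4, 2, 3
Rank q: 1, 5, 2, 3, 4
d = rank(p) − rank(q): 0, 0, 2, -1, -1; Σd² = 6
ρ = 1 − 6Σd² / [n(n²−1)] = 1 − 6×6 / (5×24) = 1 − 36/120 ≈ 0.700

0.700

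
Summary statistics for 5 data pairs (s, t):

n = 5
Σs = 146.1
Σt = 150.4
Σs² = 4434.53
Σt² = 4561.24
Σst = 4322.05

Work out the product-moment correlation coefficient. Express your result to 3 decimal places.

r = (nΣst − ΣsΣt) / √[(nΣs² − (Σs)²)(nΣt² − (Σt)²)]
Numerator: 5×4322.05 − 146.1×150.4 = -363.19
Denominator: √[(22172.65 − 21345.21)(22806.2 − 22620.16)] = √[827.44 × 186.04] = 392.3480
r = -363.19 / 392.3480 ≈ -0.926

-0.926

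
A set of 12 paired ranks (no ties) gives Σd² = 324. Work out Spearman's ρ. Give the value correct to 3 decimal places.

-0.133

ρ = 1 − 6Σd² / [n(n²−1)] = 1 − 6×324 / (12×143)
  = 1 − 1944/1716 = 1 − 1.1329 ≈ -0.133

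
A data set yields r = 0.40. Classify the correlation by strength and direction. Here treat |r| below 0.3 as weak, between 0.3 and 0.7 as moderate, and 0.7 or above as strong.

moderate positive

r = 0.40 > 0 so the relationship is positive.
|r| = 0.40, which falls in the moderate range.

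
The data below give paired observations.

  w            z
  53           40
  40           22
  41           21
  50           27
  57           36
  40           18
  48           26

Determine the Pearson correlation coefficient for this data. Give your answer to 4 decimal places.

0.9075

n = 7, Σw = 329, Σz = 190, Σw² = 15743, Σz² = 5550, Σwz = 9231
nΣwz − ΣwΣz = 64617 − 62510 = 2107
nΣw² − (Σw)² = 110201 − 108241 = 1960; nΣz² − (Σz)² = 38850 − 36100 = 2750
r = 2107 / √(1960 × 2750) = 2107 / 2321.6374 ≈ 0.9075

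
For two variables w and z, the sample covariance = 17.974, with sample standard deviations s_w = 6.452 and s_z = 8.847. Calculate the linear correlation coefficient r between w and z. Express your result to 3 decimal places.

r = Cov(w,z) / (s_w · s_z) = 17.974 / (6.452 × 8.847)
  = 17.974 / 57.0808 ≈ 0.315

0.315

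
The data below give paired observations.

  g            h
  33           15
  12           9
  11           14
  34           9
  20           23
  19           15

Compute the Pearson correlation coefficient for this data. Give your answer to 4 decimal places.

n = 6, Σg = 129, Σh = 85, Σg² = 3271, Σh² = 1337, Σgh = 1808
nΣgh − ΣgΣh = 10848 − 10965 = -117
nΣg² − (Σg)² = 19626 − 16641 = 2985; nΣh² − (Σh)² = 8022 − 7225 = 797
r = -117 / √(2985 × 797) = -117 / 1542.4153 ≈ -0.0759

-0.0759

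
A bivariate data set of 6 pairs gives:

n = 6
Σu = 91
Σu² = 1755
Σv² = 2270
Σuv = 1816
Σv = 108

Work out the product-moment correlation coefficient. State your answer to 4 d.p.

r = (nΣuv − ΣuΣv) / √[(nΣu² − (Σu)²)(nΣv² − (Σv)²)]
Numerator: 6×1816 − 91×108 = 1068
Denominator: √[(10530 − 8281)(13620 − 11664)] = √[2249 × 1956] = 2097.3898
r = 1068 / 2097.3898 ≈ 0.5092

0.5092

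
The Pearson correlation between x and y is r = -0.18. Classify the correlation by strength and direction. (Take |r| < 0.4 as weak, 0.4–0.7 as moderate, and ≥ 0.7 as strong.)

weak negative

r = -0.18 < 0 so the relationship is negative.
|r| = 0.18, which falls in the weak range.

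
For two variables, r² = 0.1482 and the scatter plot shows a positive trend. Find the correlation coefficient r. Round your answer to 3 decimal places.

0.385

|r| = √0.1482 = 0.385
The association is positive, so r = 0.385.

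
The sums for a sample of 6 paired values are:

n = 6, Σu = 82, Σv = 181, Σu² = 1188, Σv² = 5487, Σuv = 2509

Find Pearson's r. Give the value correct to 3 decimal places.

0.831

r = (nΣuv − ΣuΣv) / √[(nΣu² − (Σu)²)(nΣv² − (Σv)²)]
Numerator: 6×2509 − 82×181 = 212
Denominator: √[(7128 − 6724)(32922 − 32761)] = √[404 × 161] = 255.0373
r = 212 / 255.0373 ≈ 0.831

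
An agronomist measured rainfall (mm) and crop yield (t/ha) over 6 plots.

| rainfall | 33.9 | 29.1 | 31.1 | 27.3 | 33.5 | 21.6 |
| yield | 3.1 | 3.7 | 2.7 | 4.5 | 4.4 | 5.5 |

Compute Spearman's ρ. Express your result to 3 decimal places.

-0.714

Rank rainfall: 6, 3, 4, 2, 5, 1
Rank yield: 2, 3, 1, 5, 4, 6
d = rank(rainfall) − rank(yield): 4, 0, 3, -3, 1, -5; Σd² = 60
ρ = 1 − 6Σd² / [n(n²−1)] = 1 − 6×60 / (6×35) = 1 − 360/210 ≈ -0.714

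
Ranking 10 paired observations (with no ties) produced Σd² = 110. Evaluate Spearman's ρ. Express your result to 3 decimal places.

0.333

ρ = 1 − 6Σd² / [n(n²−1)] = 1 − 6×110 / (10×99)
  = 1 − 660/990 = 1 − 0.6667 ≈ 0.333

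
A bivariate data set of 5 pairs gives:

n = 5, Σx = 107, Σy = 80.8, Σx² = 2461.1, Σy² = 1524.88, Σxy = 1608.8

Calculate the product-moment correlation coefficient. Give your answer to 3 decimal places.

-0.621

r = (nΣxy − ΣxΣy) / √[(nΣx² − (Σx)²)(nΣy² − (Σy)²)]
Numerator: 5×1608.8 − 107×80.8 = -601.6
Denominator: √[(12305.5 − 11449)(7624.4 − 6528.64)] = √[856.5 × 1095.76] = 968.7716
r = -601.6 / 968.7716 ≈ -0.621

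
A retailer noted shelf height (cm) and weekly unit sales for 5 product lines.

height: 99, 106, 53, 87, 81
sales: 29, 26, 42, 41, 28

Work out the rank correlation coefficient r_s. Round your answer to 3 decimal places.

Rank height: 4, 5, 1, 3, 2
Rank sales: 3, 1, 5, 4, 2
d = rank(height) − rank(sales): 1, 4, -4, -1, 0; Σd² = 34
ρ = 1 − 6Σd² / [n(n²−1)] = 1 − 6×34 / (5×24) = 1 − 204/120 ≈ -0.700

-0.700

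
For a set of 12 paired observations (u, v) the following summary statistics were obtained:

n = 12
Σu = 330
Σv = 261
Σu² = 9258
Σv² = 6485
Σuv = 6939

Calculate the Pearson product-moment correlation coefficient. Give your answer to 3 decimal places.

-0.620

r = (nΣuv − ΣuΣv) / √[(nΣu² − (Σu)²)(nΣv² − (Σv)²)]
Numerator: 12×6939 − 330×261 = -2862
Denominator: √[(111096 − 108900)(77820 − 68121)] = √[2196 × 9699] = 4615.0844
r = -2862 / 4615.0844 ≈ -0.620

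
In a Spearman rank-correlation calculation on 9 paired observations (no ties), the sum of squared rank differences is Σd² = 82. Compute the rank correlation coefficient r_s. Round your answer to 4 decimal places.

ρ = 1 − 6Σd² / [n(n²−1)] = 1 − 6×82 / (9×80)
  = 1 − 492/720 = 1 − 0.68333 ≈ 0.3167

0.3167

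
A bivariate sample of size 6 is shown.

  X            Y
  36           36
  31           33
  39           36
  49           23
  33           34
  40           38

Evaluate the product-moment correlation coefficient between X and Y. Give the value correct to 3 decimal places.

-0.632

n = 6, ΣX = 228, ΣY = 200, ΣX² = 8868, ΣY² = 6810, ΣXY = 7492
nΣXY − ΣXΣY = 44952 − 45600 = -648
nΣX² − (ΣX)² = 53208 − 51984 = 1224; nΣY² − (ΣY)² = 40860 − 40000 = 860
r = -648 / √(1224 × 860) = -648 / 1025.9825 ≈ -0.632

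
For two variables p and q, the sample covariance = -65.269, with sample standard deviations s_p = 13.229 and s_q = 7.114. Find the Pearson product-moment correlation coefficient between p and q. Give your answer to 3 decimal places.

-0.694

r = Cov(p,q) / (s_p · s_q) = -65.269 / (13.229 × 7.114)
  = -65.269 / 94.1111 ≈ -0.694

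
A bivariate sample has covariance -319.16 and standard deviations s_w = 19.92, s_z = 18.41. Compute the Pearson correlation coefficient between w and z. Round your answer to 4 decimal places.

r = Cov(w,z) / (s_w · s_z) = -319.16 / (19.92 × 18.41)
  = -319.16 / 366.7272 ≈ -0.8703

-0.8703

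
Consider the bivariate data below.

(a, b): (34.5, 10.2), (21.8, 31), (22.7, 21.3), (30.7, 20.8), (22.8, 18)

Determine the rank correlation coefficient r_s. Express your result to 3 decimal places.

-0.900

Rank a: 5, 1, 2, 4, 3
Rank b: 1, 5, 4, 3, 2
d = rank(a) − rank(b): 4, -4, -2, 1, 1; Σd² = 38
ρ = 1 − 6Σd² / [n(n²−1)] = 1 − 6×38 / (5×24) = 1 − 228/120 ≈ -0.900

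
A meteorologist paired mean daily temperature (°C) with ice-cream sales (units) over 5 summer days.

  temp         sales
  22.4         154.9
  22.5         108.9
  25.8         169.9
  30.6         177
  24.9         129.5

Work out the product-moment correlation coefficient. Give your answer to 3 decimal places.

0.687

n = 5, Σx = 126.2, Σy = 740.2, Σx² = 3230.02, Σy² = 112818.48, Σxy = 18944.18
nΣxy − ΣxΣy = 94720.9 − 93413.24 = 1307.66
nΣx² − (Σx)² = 16150.1 − 15926.44 = 223.66; nΣy² − (Σy)² = 564092.4 − 547896.04 = 16196.36
r = 1307.66 / √(223.66 × 16196.36) = 1307.66 / 1903.2808 ≈ 0.687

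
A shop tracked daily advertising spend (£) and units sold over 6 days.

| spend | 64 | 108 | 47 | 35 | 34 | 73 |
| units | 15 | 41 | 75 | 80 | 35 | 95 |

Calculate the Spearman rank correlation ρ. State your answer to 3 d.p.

0.143

Rank spend: 4, 6, 3, 2, 1, 5
Rank units: 1, 3, 4, 5, 2, 6
d = rank(spend) − rank(units): 3, 3, -1, -3, -1, -1; Σd² = 30
ρ = 1 − 6Σd² / [n(n²−1)] = 1 − 6×30 / (6×35) = 1 − 180/210 ≈ 0.143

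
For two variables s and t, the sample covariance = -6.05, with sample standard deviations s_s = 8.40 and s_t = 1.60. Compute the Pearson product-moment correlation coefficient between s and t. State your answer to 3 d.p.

r = Cov(s,t) / (s_s · s_t) = -6.05 / (8.40 × 1.60)
  = -6.05 / 13.4400 ≈ -0.450

-0.450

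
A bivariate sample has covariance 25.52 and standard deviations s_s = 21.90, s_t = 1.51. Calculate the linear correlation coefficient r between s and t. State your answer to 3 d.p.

r = Cov(s,t) / (s_s · s_t) = 25.52 / (21.90 × 1.51)
  = 25.52 / 33.0690 ≈ 0.772

0.772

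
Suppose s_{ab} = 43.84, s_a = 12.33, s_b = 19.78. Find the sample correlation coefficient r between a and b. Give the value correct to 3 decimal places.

0.180

r = Cov(a,b) / (s_a · s_b) = 43.84 / (12.33 × 19.78)
  = 43.84 / 243.8874 ≈ 0.180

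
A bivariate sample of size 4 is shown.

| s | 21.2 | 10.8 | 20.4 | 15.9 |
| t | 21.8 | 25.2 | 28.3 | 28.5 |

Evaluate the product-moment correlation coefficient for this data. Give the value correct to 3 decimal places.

n = 4, Σs = 68.3, Σt = 103.8, Σs² = 1235.05, Σt² = 2723.42, Σst = 1764.79
nΣst − ΣsΣt = 7059.16 − 7089.54 = -30.38
nΣs² − (Σs)² = 4940.2 − 4664.89 = 275.31; nΣt² − (Σt)² = 10893.68 − 10774.44 = 119.24
r = -30.38 / √(275.31 × 119.24) = -30.38 / 181.1849 ≈ -0.168

-0.168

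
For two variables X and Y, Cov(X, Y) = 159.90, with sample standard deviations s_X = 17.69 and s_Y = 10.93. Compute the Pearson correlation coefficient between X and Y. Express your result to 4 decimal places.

0.8270

r = Cov(X,Y) / (s_X · s_Y) = 159.90 / (17.69 × 10.93)
  = 159.90 / 193.3517 ≈ 0.8270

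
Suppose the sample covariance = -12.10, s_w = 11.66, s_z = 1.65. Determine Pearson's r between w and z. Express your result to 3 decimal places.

-0.629

r = Cov(w,z) / (s_w · s_z) = -12.10 / (11.66 × 1.65)
  = -12.10 / 19.2390 ≈ -0.629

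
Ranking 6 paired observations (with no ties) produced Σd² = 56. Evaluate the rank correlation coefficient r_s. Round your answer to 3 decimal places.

ρ = 1 − 6Σd² / [n(n²−1)] = 1 − 6×56 / (6×35)
  = 1 − 336/210 = 1 − 1.6000 ≈ -0.600

-0.600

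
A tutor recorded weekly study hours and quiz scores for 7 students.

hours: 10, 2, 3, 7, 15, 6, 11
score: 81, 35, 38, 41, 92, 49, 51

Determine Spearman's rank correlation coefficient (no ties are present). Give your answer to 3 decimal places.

Rank hours: 5, 1, 2, 4, 7, 3, 6
Rank score: 6, 1, 2, 3, 7, 4, 5
d = rank(hours) − rank(score): -1, 0, 0, 1, 0, -1, 1; Σd² = 4
ρ = 1 − 6Σd² / [n(n²−1)] = 1 − 6×4 / (7×48) = 1 − 24/336 ≈ 0.929

0.929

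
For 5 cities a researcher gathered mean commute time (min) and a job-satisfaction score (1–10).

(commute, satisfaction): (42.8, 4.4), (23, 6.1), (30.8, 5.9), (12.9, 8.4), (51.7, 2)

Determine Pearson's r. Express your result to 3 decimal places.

n = 5, Σx = 161.2, Σy = 26.8, Σx² = 6148.78, Σy² = 165.94, Σxy = 722.1
nΣxy − ΣxΣy = 3610.5 − 4320.16 = -709.66
nΣx² − (Σx)² = 30743.9 − 25985.44 = 4758.46; nΣy² − (Σy)² = 829.7 − 718.24 = 111.46
r = -709.66 / √(4758.46 × 111.46) = -709.66 / 728.2705 ≈ -0.974

-0.974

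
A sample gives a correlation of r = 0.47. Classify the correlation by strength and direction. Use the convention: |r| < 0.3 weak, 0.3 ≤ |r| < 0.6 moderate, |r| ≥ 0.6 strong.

moderate positive

r = 0.47 > 0 so the relationship is positive.
|r| = 0.47, which falls in the moderate range.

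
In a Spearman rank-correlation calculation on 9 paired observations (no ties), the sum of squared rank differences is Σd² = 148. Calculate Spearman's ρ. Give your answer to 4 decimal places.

ρ = 1 − 6Σd² / [n(n²−1)] = 1 − 6×148 / (9×80)
  = 1 − 888/720 = 1 − 1.23333 ≈ -0.2333

-0.2333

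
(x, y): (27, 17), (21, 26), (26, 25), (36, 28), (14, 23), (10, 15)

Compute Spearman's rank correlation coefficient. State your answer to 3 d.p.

Rank x: 5, 3, 4, 6, 2, 1
Rank y: 2, 5, 4, 6, 3, 1
d = rank(x) − rank(y): 3, -2, 0, 0, -1, 0; Σd² = 14
ρ = 1 − 6Σd² / [n(n²−1)] = 1 − 6×14 / (6×35) = 1 − 84/210 ≈ 0.600

0.600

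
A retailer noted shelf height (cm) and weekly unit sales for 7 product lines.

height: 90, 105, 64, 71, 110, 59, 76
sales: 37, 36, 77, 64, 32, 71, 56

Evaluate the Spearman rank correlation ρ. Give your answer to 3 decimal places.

-0.964

Rank height: 5, 6, 2, 3, 7, 1, 4
Rank sales: 3, 2, 7, 5, 1, 6, 4
d = rank(height) − rank(sales): 2, 4, -5, -2, 6, -5, 0; Σd² = 110
ρ = 1 − 6Σd² / [n(n²−1)] = 1 − 6×110 / (7×48) = 1 − 660/336 ≈ -0.964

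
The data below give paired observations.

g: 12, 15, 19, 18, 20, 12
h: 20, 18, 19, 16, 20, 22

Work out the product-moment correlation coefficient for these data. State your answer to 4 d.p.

n = 6, Σg = 96, Σh = 115, Σg² = 1598, Σh² = 2225, Σgh = 1823
nΣgh − ΣgΣh = 10938 − 11040 = -102
nΣg² − (Σg)² = 9588 − 9216 = 372; nΣh² − (Σh)² = 13350 − 13225 = 125
r = -102 / √(372 × 125) = -102 / 215.6386 ≈ -0.4730

-0.4730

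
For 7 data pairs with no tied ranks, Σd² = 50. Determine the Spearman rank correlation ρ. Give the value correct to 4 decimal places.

ρ = 1 − 6Σd² / [n(n²−1)] = 1 − 6×50 / (7×48)
  = 1 − 300/336 = 1 − 0.89286 ≈ 0.1071

0.1071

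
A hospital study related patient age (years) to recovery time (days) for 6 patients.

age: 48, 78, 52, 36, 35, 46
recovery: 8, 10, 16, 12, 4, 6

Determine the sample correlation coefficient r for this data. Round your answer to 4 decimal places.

0.2682

n = 6, Σx = 295, Σy = 56, Σx² = 15729, Σy² = 616, Σxy = 2844
nΣxy − ΣxΣy = 17064 − 16520 = 544
nΣx² − (Σx)² = 94374 − 87025 = 7349; nΣy² − (Σy)² = 3696 − 3136 = 560
r = 544 / √(7349 × 560) = 544 / 2028.6547 ≈ 0.2682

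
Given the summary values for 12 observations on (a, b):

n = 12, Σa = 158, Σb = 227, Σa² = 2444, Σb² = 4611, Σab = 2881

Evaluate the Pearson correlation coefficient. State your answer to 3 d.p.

r = (nΣab − ΣaΣb) / √[(nΣa² − (Σa)²)(nΣb² − (Σb)²)]
Numerator: 12×2881 − 158×227 = -1294
Denominator: √[(29328 − 24964)(55332 − 51529)] = √[4364 × 3803] = 4073.8547
r = -1294 / 4073.8547 ≈ -0.318

-0.318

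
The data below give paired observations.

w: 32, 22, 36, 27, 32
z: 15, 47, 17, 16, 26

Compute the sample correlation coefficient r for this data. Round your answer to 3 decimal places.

-0.741

n = 5, Σw = 149, Σz = 121, Σw² = 4557, Σz² = 3655, Σwz = 3390
nΣwz − ΣwΣz = 16950 − 18029 = -1079
nΣw² − (Σw)² = 22785 − 22201 = 584; nΣz² − (Σz)² = 18275 − 14641 = 3634
r = -1079 / √(584 × 3634) = -1079 / 1456.7965 ≈ -0.741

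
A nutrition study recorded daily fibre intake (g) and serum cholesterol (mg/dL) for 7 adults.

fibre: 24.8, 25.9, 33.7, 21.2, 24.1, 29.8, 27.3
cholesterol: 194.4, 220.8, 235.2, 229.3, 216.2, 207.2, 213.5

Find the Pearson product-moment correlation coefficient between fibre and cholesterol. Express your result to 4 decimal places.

n = 7, Σx = 186.8, Σy = 1516.6, Σx² = 5085.12, Σy² = 329698.06, Σxy = 40540.77
nΣxy − ΣxΣy = 283785.39 − 283300.88 = 484.51
nΣx² − (Σx)² = 35595.84 − 34894.24 = 701.6; nΣy² − (Σy)² = 2307886.42 − 2300075.56 = 7810.86
r = 484.51 / √(701.6 × 7810.86) = 484.51 / 2340.9612 ≈ 0.2070

0.2070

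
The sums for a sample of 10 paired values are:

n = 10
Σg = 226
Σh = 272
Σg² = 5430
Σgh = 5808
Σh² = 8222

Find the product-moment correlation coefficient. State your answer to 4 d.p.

r = (nΣgh − ΣgΣh) / √[(nΣg² − (Σg)²)(nΣh² − (Σh)²)]
Numerator: 10×5808 − 226×272 = -3392
Denominator: √[(54300 − 51076)(82220 − 73984)] = √[3224 × 8236] = 5152.9471
r = -3392 / 5152.9471 ≈ -0.6583

-0.6583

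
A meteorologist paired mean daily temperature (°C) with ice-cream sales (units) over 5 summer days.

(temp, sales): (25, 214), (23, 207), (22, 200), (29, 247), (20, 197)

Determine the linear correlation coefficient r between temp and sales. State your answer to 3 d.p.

n = 5, Σx = 119, Σy = 1065, Σx² = 2879, Σy² = 228463, Σxy = 25614
nΣxy − ΣxΣy = 128070 − 126735 = 1335
nΣx² − (Σx)² = 14395 − 14161 = 234; nΣy² − (Σy)² = 1142315 − 1134225 = 8090
r = 1335 / √(234 × 8090) = 1335 / 1375.8852 ≈ 0.970

0.970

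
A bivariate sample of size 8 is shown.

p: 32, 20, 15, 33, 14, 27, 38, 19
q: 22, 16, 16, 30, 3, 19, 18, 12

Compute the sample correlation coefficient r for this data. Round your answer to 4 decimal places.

n = 8, Σp = 198, Σq = 136, Σp² = 5468, Σq² = 2734, Σpq = 3721
nΣpq − ΣpΣq = 29768 − 26928 = 2840
nΣp² − (Σp)² = 43744 − 39204 = 4540; nΣq² − (Σq)² = 21872 − 18496 = 3376
r = 2840 / √(4540 × 3376) = 2840 / 3914.9764 ≈ 0.7254

0.7254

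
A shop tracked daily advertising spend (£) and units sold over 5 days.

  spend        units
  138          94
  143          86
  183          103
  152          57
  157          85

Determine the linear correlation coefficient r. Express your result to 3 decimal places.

0.350

n = 5, Σx = 773, Σy = 425, Σx² = 120735, Σy² = 37315, Σxy = 66128
nΣxy − ΣxΣy = 330640 − 328525 = 2115
nΣx² − (Σx)² = 603675 − 597529 = 6146; nΣy² − (Σy)² = 186575 − 180625 = 5950
r = 2115 / √(6146 × 5950) = 2115 / 6047.2060 ≈ 0.350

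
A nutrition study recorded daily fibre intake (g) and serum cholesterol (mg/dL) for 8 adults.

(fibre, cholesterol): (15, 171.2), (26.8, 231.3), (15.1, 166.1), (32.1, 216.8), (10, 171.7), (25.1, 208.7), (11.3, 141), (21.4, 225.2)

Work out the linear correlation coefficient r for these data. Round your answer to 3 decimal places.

0.854

n = 8, Σx = 156.8, Σy = 1532, Σx² = 3517.32, Σy² = 301033.2, Σxy = 31602.18
nΣxy − ΣxΣy = 252817.44 − 240217.6 = 12599.84
nΣx² − (Σx)² = 28138.56 − 24586.24 = 3552.32; nΣy² − (Σy)² = 2408265.6 − 2347024 = 61241.6
r = 12599.84 / √(3552.32 × 61241.6) = 12599.84 / 14749.5681 ≈ 0.854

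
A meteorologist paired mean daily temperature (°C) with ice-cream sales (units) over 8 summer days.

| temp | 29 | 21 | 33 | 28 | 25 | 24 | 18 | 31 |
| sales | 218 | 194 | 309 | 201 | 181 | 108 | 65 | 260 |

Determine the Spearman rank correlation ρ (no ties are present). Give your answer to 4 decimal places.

0.9286

Rank temp: 6, 2, 8, 5, 4, 3, 1, 7
Rank sales: 6, 4, 8, 5, 3, 2, 1, 7
d = rank(temp) − rank(sales): 0, -2, 0, 0, 1, 1, 0, 0; Σd² = 6
ρ = 1 − 6Σd² / [n(n²−1)] = 1 − 6×6 / (8×63) = 1 − 36/504 ≈ 0.9286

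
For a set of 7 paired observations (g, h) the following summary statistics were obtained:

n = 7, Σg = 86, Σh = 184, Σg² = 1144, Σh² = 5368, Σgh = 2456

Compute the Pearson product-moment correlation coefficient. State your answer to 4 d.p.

0.9066

r = (nΣgh − ΣgΣh) / √[(nΣg² − (Σg)²)(nΣh² − (Σh)²)]
Numerator: 7×2456 − 86×184 = 1368
Denominator: √[(8008 − 7396)(37576 − 33856)] = √[612 × 3720] = 1508.8539
r = 1368 / 1508.8539 ≈ 0.9066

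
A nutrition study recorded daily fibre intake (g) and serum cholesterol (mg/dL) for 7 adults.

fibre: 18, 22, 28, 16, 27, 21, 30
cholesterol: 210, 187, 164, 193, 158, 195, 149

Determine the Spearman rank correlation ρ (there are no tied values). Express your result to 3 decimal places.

Rank fibre: 2, 4, 6, 1, 5, 3, 7
Rank cholesterol: 7, 4, 3, 5, 2, 6, 1
d = rank(fibre) − rank(cholesterol): -5, 0, 3, -4, 3, -3, 6; Σd² = 104
ρ = 1 − 6Σd² / [n(n²−1)] = 1 − 6×104 / (7×48) = 1 − 624/336 ≈ -0.857

-0.857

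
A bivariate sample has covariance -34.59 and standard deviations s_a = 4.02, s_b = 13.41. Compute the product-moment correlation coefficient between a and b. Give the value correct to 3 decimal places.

-0.642

r = Cov(a,b) / (s_a · s_b) = -34.59 / (4.02 × 13.41)
  = -34.59 / 53.9082 ≈ -0.642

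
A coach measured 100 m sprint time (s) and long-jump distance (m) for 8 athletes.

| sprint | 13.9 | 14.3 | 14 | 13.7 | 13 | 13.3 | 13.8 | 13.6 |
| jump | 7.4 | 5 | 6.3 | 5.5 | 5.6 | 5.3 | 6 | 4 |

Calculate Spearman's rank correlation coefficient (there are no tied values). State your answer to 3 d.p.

Rank sprint: 6, 8, 7, 4, 1, 2, 5, 3
Rank jump: 8, 2, 7, 4, 5, 3, 6, 1
d = rank(sprint) − rank(jump): -2, 6, 0, 0, -4, -1, -1, 2; Σd² = 62
ρ = 1 − 6Σd² / [n(n²−1)] = 1 − 6×62 / (8×63) = 1 − 372/504 ≈ 0.262

0.262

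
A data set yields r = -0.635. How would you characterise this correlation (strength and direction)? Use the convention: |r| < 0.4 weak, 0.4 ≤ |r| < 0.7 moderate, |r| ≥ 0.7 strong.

moderate negative

r = -0.635 < 0 so the relationship is negative.
|r| = 0.635, which falls in the moderate range.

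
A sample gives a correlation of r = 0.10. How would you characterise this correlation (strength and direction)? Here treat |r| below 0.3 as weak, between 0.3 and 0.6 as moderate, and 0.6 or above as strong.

r = 0.10 > 0 so the relationship is positive.
|r| = 0.10, which falls in the weak range.

weak positive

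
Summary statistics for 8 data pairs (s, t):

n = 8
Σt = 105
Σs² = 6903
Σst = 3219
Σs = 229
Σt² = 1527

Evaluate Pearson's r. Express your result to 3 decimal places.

r = (nΣst − ΣsΣt) / √[(nΣs² − (Σs)²)(nΣt² − (Σt)²)]
Numerator: 8×3219 − 229×105 = 1707
Denominator: √[(55224 − 52441)(12216 − 11025)] = √[2783 × 1191] = 1820.5914
r = 1707 / 1820.5914 ≈ 0.938

0.938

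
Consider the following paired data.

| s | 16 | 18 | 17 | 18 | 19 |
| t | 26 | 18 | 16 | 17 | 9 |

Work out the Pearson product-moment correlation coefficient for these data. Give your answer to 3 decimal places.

n = 5, Σs = 88, Σt = 86, Σs² = 1554, Σt² = 1626, Σst = 1489
nΣst − ΣsΣt = 7445 − 7568 = -123
nΣs² − (Σs)² = 7770 − 7744 = 26; nΣt² − (Σt)² = 8130 − 7396 = 734
r = -123 / √(26 × 734) = -123 / 138.1449 ≈ -0.890

-0.890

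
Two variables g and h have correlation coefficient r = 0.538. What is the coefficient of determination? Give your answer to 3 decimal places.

r² = (0.538)² = 0.289

0.289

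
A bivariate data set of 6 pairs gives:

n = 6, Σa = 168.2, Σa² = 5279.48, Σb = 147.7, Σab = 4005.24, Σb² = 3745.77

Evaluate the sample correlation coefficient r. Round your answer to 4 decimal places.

-0.5433

r = (nΣab − ΣaΣb) / √[(nΣa² − (Σa)²)(nΣb² − (Σb)²)]
Numerator: 6×4005.24 − 168.2×147.7 = -811.7
Denominator: √[(31676.88 − 28291.24)(22474.62 − 21815.29)] = √[3385.64 × 659.33] = 1494.0730
r = -811.7 / 1494.0730 ≈ -0.5433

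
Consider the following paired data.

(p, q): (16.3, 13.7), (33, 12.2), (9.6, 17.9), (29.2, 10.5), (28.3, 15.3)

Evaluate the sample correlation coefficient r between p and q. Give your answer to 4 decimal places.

-0.7368

n = 5, Σp = 116.4, Σq = 69.6, Σp² = 3100.38, Σq² = 1001.28, Σpq = 1537.34
nΣpq − ΣpΣq = 7686.7 − 8101.44 = -414.74
nΣp² − (Σp)² = 15501.9 − 13548.96 = 1952.94; nΣq² − (Σq)² = 5006.4 − 4844.16 = 162.24
r = -414.74 / √(1952.94 × 162.24) = -414.74 / 562.8899 ≈ -0.7368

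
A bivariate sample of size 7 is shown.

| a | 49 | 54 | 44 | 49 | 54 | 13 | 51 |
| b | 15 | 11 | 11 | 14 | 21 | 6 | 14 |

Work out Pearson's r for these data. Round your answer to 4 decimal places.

n = 7, Σa = 314, Σb = 92, Σa² = 15340, Σb² = 1336, Σab = 4425
nΣab − ΣaΣb = 30975 − 28888 = 2087
nΣa² − (Σa)² = 107380 − 98596 = 8784; nΣb² − (Σb)² = 9352 − 8464 = 888
r = 2087 / √(8784 × 888) = 2087 / 2792.8824 ≈ 0.7473

0.7473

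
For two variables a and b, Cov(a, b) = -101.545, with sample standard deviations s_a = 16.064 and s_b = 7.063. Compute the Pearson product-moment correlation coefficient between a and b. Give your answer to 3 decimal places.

-0.895

r = Cov(a,b) / (s_a · s_b) = -101.545 / (16.064 × 7.063)
  = -101.545 / 113.4600 ≈ -0.895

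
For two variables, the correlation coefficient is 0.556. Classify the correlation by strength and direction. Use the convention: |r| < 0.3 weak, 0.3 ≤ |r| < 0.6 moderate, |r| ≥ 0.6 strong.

moderate positive

r = 0.556 > 0 so the relationship is positive.
|r| = 0.556, which falls in the moderate range.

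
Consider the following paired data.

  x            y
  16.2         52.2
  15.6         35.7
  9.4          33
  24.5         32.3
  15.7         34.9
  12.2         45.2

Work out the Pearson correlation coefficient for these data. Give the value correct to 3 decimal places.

-0.176

n = 6, Σx = 93.6, Σy = 233.3, Σx² = 1589.74, Σy² = 9392.67, Σxy = 3603.48
nΣxy − ΣxΣy = 21620.88 − 21836.88 = -216
nΣx² − (Σx)² = 9538.44 − 8760.96 = 777.48; nΣy² − (Σy)² = 56356.02 − 54428.89 = 1927.13
r = -216 / √(777.48 × 1927.13) = -216 / 1224.0527 ≈ -0.176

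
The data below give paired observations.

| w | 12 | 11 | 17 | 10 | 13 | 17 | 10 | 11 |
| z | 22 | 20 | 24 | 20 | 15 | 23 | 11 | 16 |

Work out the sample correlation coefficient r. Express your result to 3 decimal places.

n = 8, Σw = 101, Σz = 151, Σw² = 1333, Σz² = 2991, Σwz = 1964
nΣwz − ΣwΣz = 15712 − 15251 = 461
nΣw² − (Σw)² = 10664 − 10201 = 463; nΣz² − (Σz)² = 23928 − 22801 = 1127
r = 461 / √(463 × 1127) = 461 / 722.3579 ≈ 0.638

0.638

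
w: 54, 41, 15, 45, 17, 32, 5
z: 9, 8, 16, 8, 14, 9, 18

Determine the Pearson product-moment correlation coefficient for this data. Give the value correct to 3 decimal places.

-0.924

n = 7, Σw = 209, Σz = 82, Σw² = 8185, Σz² = 1066, Σwz = 2030
nΣwz − ΣwΣz = 14210 − 17138 = -2928
nΣw² − (Σw)² = 57295 − 43681 = 13614; nΣz² − (Σz)² = 7462 − 6724 = 738
r = -2928 / √(13614 × 738) = -2928 / 3169.7211 ≈ -0.924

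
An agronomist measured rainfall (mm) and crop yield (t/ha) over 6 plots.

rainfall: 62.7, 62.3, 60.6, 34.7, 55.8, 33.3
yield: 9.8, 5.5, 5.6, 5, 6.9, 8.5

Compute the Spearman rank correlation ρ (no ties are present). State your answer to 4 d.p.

0.2000

Rank rainfall: 6, 5, 4, 2, 3, 1
Rank yield: 6, 2, 3, 1, 4, 5
d = rank(rainfall) − rank(yield): 0, 3, 1, 1, -1, -4; Σd² = 28
ρ = 1 − 6Σd² / [n(n²−1)] = 1 − 6×28 / (6×35) = 1 − 168/210 ≈ 0.2000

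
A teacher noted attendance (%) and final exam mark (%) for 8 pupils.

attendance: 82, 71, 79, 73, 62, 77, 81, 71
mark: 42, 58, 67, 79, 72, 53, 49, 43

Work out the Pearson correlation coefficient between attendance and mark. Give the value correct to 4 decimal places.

n = 8, Σx = 596, Σy = 463, Σx² = 44710, Σy² = 28101, Σxy = 34189
nΣxy − ΣxΣy = 273512 − 275948 = -2436
nΣx² − (Σx)² = 357680 − 355216 = 2464; nΣy² − (Σy)² = 224808 − 214369 = 10439
r = -2436 / √(2464 × 10439) = -2436 / 5071.6561 ≈ -0.4803

-0.4803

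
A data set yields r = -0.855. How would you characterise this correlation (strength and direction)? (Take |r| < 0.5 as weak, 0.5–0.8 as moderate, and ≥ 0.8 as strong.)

strong negative

r = -0.855 < 0 so the relationship is negative.
|r| = 0.855, which falls in the strong range.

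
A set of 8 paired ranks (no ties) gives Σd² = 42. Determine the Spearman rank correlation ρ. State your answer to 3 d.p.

0.500

ρ = 1 − 6Σd² / [n(n²−1)] = 1 − 6×42 / (8×63)
  = 1 − 252/504 = 1 − 0.5000 ≈ 0.500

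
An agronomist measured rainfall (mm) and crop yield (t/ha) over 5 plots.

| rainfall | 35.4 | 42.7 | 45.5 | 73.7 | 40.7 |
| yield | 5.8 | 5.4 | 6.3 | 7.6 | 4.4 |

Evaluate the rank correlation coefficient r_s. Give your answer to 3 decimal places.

0.700

Rank rainfall: 1, 3, 4, 5, 2
Rank yield: 3, 2, 4, 5, 1
d = rank(rainfall) − rank(yield): -2, 1, 0, 0, 1; Σd² = 6
ρ = 1 − 6Σd² / [n(n²−1)] = 1 − 6×6 / (5×24) = 1 − 36/120 ≈ 0.700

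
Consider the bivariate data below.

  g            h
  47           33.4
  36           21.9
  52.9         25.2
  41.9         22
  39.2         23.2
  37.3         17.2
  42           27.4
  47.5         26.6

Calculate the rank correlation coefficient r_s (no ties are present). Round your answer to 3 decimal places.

0.738

Rank g: 6, 1, 8, 4, 3, 2, 5, 7
Rank h: 8, 2, 5, 3, 4, 1, 7, 6
d = rank(g) − rank(h): -2, -1, 3, 1, -1, 1, -2, 1; Σd² = 22
ρ = 1 − 6Σd² / [n(n²−1)] = 1 − 6×22 / (8×63) = 1 − 132/504 ≈ 0.738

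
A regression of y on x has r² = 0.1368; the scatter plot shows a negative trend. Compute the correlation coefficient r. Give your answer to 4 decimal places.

|r| = √0.1368 = 0.3699
The association is negative, so r = −0.3699.

-0.3699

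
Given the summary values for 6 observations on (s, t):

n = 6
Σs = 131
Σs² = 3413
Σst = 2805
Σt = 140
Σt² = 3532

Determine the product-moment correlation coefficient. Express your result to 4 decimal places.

-0.6571

r = (nΣst − ΣsΣt) / √[(nΣs² − (Σs)²)(nΣt² − (Σt)²)]
Numerator: 6×2805 − 131×140 = -1510
Denominator: √[(20478 − 17161)(21192 − 19600)] = √[3317 × 1592] = 2297.9695
r = -1510 / 2297.9695 ≈ -0.6571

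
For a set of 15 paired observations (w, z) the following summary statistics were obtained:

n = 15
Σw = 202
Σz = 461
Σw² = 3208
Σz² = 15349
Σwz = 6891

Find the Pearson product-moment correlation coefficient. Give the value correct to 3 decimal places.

0.900

r = (nΣwz − ΣwΣz) / √[(nΣw² − (Σw)²)(nΣz² − (Σz)²)]
Numerator: 15×6891 − 202×461 = 10243
Denominator: √[(48120 − 40804)(230235 − 212521)] = √[7316 × 17714] = 11384.0074
r = 10243 / 11384.0074 ≈ 0.900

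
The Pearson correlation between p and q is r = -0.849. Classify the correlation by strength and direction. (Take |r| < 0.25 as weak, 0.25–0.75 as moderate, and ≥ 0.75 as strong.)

strong negative

r = -0.849 < 0 so the relationship is negative.
|r| = 0.849, which falls in the strong range.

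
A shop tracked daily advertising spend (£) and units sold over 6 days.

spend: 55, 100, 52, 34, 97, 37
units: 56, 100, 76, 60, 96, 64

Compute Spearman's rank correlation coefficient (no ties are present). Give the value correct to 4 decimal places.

0.6571

Rank spend: 4, 6, 3, 1, 5, 2
Rank units: 1, 6, 4, 2, 5, 3
d = rank(spend) − rank(units): 3, 0, -1, -1, 0, -1; Σd² = 12
ρ = 1 − 6Σd² / [n(n²−1)] = 1 − 6×12 / (6×35) = 1 − 72/210 ≈ 0.6571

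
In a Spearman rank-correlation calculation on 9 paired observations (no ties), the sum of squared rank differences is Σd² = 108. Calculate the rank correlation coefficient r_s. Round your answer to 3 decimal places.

ρ = 1 − 6Σd² / [n(n²−1)] = 1 − 6×108 / (9×80)
  = 1 − 648/720 = 1 − 0.9000 ≈ 0.100

0.100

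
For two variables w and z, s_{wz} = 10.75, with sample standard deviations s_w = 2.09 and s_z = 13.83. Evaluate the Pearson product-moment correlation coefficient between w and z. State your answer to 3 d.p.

0.372

r = Cov(w,z) / (s_w · s_z) = 10.75 / (2.09 × 13.83)
  = 10.75 / 28.9047 ≈ 0.372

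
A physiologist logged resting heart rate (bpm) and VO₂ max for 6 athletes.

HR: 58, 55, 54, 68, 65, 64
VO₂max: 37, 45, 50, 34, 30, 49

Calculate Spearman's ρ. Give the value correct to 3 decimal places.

-0.771

Rank HR: 3, 2, 1, 6, 5, 4
Rank VO₂max: 3, 4, 6, 2, 1, 5
d = rank(HR) − rank(VO₂max): 0, -2, -5, 4, 4, -1; Σd² = 62
ρ = 1 − 6Σd² / [n(n²−1)] = 1 − 6×62 / (6×35) = 1 − 372/210 ≈ -0.771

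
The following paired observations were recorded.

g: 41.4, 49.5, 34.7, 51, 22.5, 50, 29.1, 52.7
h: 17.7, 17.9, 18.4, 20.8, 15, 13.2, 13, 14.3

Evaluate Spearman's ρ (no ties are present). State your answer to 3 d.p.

0.167

Rank g: 4, 5, 3, 7, 1, 6, 2, 8
Rank h: 5, 6, 7, 8, 4, 2, 1, 3
d = rank(g) − rank(h): -1, -1, -4, -1, -3, 4, 1, 5; Σd² = 70
ρ = 1 − 6Σd² / [n(n²−1)] = 1 − 6×70 / (8×63) = 1 − 420/504 ≈ 0.167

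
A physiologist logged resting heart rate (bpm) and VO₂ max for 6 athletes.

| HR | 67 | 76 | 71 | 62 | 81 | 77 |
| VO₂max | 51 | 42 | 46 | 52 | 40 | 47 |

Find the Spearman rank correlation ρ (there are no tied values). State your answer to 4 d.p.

-0.8286

Rank HR: 2, 4, 3, 1, 6, 5
Rank VO₂max: 5, 2, 3, 6, 1, 4
d = rank(HR) − rank(VO₂max): -3, 2, 0, -5, 5, 1; Σd² = 64
ρ = 1 − 6Σd² / [n(n²−1)] = 1 − 6×64 / (6×35) = 1 − 384/210 ≈ -0.8286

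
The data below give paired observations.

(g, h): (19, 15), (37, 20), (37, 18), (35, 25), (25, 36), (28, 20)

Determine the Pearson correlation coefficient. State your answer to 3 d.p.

-0.059

n = 6, Σg = 181, Σh = 134, Σg² = 5733, Σh² = 3270, Σgh = 4026
nΣgh − ΣgΣh = 24156 − 24254 = -98
nΣg² − (Σg)² = 34398 − 32761 = 1637; nΣh² − (Σh)² = 19620 − 17956 = 1664
r = -98 / √(1637 × 1664) = -98 / 1650.4448 ≈ -0.059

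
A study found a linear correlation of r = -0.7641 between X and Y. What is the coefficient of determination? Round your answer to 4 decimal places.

r² = (-0.7641)² = 0.5838

0.5838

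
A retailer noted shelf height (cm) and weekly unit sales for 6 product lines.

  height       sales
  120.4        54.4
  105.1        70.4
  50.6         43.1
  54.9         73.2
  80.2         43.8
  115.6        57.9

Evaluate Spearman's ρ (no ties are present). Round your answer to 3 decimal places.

0.200

Rank height: 6, 4, 1, 2, 3, 5
Rank sales: 3, 5, 1, 6, 2, 4
d = rank(height) − rank(sales): 3, -1, 0, -4, 1, 1; Σd² = 28
ρ = 1 − 6Σd² / [n(n²−1)] = 1 − 6×28 / (6×35) = 1 − 168/210 ≈ 0.200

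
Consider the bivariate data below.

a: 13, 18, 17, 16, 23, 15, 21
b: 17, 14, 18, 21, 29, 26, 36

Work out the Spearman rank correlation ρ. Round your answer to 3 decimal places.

Rank a: 1, 5, 4, 3, 7, 2, 6
Rank b: 2, 1, 3, 4, 6, 5, 7
d = rank(a) − rank(b): -1, 4, 1, -1, 1, -3, -1; Σd² = 30
ρ = 1 − 6Σd² / [n(n²−1)] = 1 − 6×30 / (7×48) = 1 − 180/336 ≈ 0.464

0.464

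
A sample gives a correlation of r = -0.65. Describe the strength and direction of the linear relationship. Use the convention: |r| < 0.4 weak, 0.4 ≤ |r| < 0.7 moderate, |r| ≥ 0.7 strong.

r = -0.65 < 0 so the relationship is negative.
|r| = 0.65, which falls in the moderate range.

moderate negative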